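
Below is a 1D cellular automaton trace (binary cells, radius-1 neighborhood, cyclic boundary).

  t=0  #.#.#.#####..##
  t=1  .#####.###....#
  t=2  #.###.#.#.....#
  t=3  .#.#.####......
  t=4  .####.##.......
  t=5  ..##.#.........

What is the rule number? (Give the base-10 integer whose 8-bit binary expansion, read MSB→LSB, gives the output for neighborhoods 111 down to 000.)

  ###|#  b7=1 t=0,i=7
  ##.|.  b6=0 t=0,i=0
  #.#|#  b5=1 t=0,i=1
  #..|.  b4=0 t=0,i=11
  .##|.  b3=0 t=0,i=6
  .#.|#  b2=1 t=0,i=2
  ..#|.  b1=0 t=0,i=12
  ...|.  b0=0 t=1,i=11
  bits 10100100 = 164

164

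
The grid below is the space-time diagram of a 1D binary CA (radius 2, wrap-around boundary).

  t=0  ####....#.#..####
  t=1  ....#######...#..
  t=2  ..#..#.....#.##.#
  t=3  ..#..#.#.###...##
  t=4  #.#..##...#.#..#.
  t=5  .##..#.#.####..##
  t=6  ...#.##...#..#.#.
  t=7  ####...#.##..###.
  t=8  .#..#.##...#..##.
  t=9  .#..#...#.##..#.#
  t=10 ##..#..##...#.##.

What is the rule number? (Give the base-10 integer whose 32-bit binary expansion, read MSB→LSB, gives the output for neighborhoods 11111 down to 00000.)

655475830

  #####|.  b31=0 t=0,i=0
  ####.|.  b30=0 t=0,i=2
  ###.#|#  b29=1 t=7,i=15
  ###..|.  b28=0 t=0,i=3
  ##.##|.  b27=0 t=5,i=0
  ##.#.|#  b26=1 t=2,i=15
  ##..#|#  b25=1 t=3,i=0
  ##...|#  b24=1 t=0,i=4
  #.###|.  b23=0 t=3,i=9
  #.##.|.  b22=0 t=2,i=13
  #.#.#|.  b21=0 t=3,i=7
  #.#..|#  b20=1 t=0,i=10
  #..##|.  b19=0 t=0,i=12
  #..#.|.  b18=0 t=2,i=1
  #...#|.  b17=0 t=1,i=12
  #....|#  b16=1 t=0,i=5
  .####|#  b15=1 t=0,i=14
  .###.|#  b14=1 t=3,i=10
  .##.#|.  b13=0 t=2,i=14
  .##..|.  b12=0 t=3,i=16
  .#.##|.  b11=0 t=2,i=12
  .#.#.|#  b10=1 t=0,i=9
  .#..#|.  b9=0 t=0,i=11
  .#...|.  b8=0 t=1,i=15
  ..###|.  b7=0 t=0,i=13
  ..##.|#  b6=1 t=3,i=15
  ..#.#|#  b5=1 t=0,i=8
  ..#..|#  b4=1 t=1,i=14
  ...##|.  b3=0 t=1,i=3
  ...#.|#  b2=1 t=0,i=7
  ....#|#  b1=1 t=0,i=6
  .....|.  b0=0 t=1,i=0
  bits 00100111000100011100010001110110 = 655475830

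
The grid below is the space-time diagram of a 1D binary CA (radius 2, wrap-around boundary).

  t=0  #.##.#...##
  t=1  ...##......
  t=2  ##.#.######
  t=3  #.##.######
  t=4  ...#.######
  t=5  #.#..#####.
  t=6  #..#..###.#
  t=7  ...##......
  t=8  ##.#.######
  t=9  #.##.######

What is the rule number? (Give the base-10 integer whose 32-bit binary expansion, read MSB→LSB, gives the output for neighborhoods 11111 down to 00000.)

  ##### -> #   bit 31 = 1  t=2,i=7
  ####. -> #   bit 30 = 1  t=2,i=0
  ###.# -> .   bit 29 = 0  t=0,i=0
  ###.. -> .   bit 28 = 0  t=4,i=10
  ##.## -> .   bit 27 = 0  t=0,i=1
  ##.#. -> #   bit 26 = 1  t=0,i=4
  ##..# -> .   bit 25 = 0  t=6,i=1
  ##... -> #   bit 24 = 1  t=1,i=5
  #.### -> #   bit 23 = 1  t=2,i=5
  #.##. -> .   bit 22 = 0  t=0,i=2
  #.#.# -> #   bit 21 = 1  t=2,i=3
  #.#.. -> .   bit 20 = 0  t=0,i=5
  #..## -> .   bit 19 = 0  t=5,i=4
  #..#. -> .   bit 18 = 0  t=6,i=2
  #...# -> .   bit 17 = 0  t=0,i=7
  #.... -> #   bit 16 = 1  t=1,i=6
  .#### -> #   bit 15 = 1  t=2,i=6
  .###. -> .   bit 14 = 0  t=0,i=10
  .##.# -> #   bit 13 = 1  t=0,i=3
  .##.. -> .   bit 12 = 0  t=1,i=4
  .#.## -> .   bit 11 = 0  t=2,i=4
  .#.#. -> .   bit 10 = 0  t=5,i=1
  .#..# -> #   bit 9 = 1  t=5,i=3
  .#... -> .   bit 8 = 0  t=0,i=6
  ..### -> .   bit 7 = 0  t=0,i=9
  ..##. -> #   bit 6 = 1  t=1,i=3
  ..#.# -> .   bit 5 = 0  t=4,i=3
  ..#.. -> #   bit 4 = 1  t=6,i=3
  ...## -> .   bit 3 = 0  t=0,i=8
  ...#. -> #   bit 2 = 1  t=4,i=2
  ....# -> #   bit 1 = 1  t=1,i=1
  ..... -> #   bit 0 = 1  t=1,i=0
  bits 11000101101000011010001001010111 = 3315704407

3315704407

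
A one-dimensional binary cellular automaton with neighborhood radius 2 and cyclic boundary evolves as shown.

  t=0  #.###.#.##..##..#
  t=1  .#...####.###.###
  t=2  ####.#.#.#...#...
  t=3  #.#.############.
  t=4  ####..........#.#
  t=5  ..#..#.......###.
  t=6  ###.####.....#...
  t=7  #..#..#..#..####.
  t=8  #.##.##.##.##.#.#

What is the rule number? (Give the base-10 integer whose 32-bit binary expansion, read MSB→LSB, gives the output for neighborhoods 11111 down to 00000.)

1316949492

  [31] ##### => .  t=3,i=6
  [30] ####. => #  t=1,i=7
  [29] ###.# => .  t=0,i=4
  [28] ###.. => .  t=4,i=3
  [27] ##.## => #  t=0,i=1
  [26] ##.#. => #  t=0,i=5
  [25] ##..# => #  t=0,i=10
  [24] ##... => .  t=4,i=4
  [23] #.### => .  t=0,i=2
  [22] #.##. => #  t=0,i=8
  [21] #.#.# => #  t=0,i=6
  [20] #.#.. => #  t=1,i=1
  [19] #..## => #  t=0,i=11
  [18] #..#. => #  t=5,i=4
  [17] #...# => #  t=1,i=3
  [16] #.... => #  t=4,i=5
  [15] .#### => .  t=1,i=6
  [14] .###. => .  t=0,i=3
  [13] .##.# => .  t=0,i=0
  [12] .##.. => .  t=0,i=9
  [11] .#.## => #  t=0,i=7
  [10] .#.#. => #  t=2,i=6
  [9] .#..# => .  t=5,i=3
  [8] .#... => #  t=1,i=2
  [7] ..### => #  t=1,i=5
  [6] ..##. => #  t=0,i=12
  [5] ..#.# => #  t=4,i=14
  [4] ..#.. => #  t=2,i=13
  [3] ...## => .  t=1,i=4
  [2] ...#. => #  t=2,i=12
  [1] ....# => .  t=4,i=12
  [0] ..... => .  t=4,i=6
  bits 01001110011111110000110111110100 = 1316949492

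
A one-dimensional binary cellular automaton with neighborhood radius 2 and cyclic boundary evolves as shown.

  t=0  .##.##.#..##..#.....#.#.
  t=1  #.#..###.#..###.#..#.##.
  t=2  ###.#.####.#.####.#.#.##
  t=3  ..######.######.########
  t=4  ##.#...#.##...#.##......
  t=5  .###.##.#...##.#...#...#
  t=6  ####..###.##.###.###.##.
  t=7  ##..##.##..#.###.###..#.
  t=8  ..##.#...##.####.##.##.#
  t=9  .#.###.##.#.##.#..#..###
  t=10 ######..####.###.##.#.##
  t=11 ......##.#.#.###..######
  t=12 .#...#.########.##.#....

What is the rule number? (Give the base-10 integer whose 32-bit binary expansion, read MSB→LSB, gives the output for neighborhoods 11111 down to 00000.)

  ##### -> .   bit 31 = 0  t=2,i=0
  ####. -> .   bit 30 = 0  t=2,i=1
  ###.# -> #   bit 29 = 1  t=1,i=7
  ###.. -> .   bit 28 = 0  t=3,i=23
  ##.## -> .   bit 27 = 0  t=0,i=3
  ##.#. -> #   bit 26 = 1  t=0,i=6
  ##..# -> #   bit 25 = 1  t=0,i=12
  ##... -> .   bit 24 = 0  t=4,i=11
  #.### -> #   bit 23 = 1  t=2,i=6
  #.##. -> .   bit 22 = 0  t=0,i=4
  #.#.# -> #   bit 21 = 1  t=1,i=0
  #.#.. -> #   bit 20 = 1  t=0,i=7
  #..## -> #   bit 19 = 1  t=0,i=0
  #..#. -> #   bit 18 = 1  t=0,i=13
  #...# -> #   bit 17 = 1  t=4,i=5
  #.... -> #   bit 16 = 1  t=0,i=16
  .#### -> #   bit 15 = 1  t=2,i=7
  .###. -> #   bit 14 = 1  t=1,i=6
  .##.# -> #   bit 13 = 1  t=0,i=2
  .##.. -> .   bit 12 = 0  t=0,i=11
  .#.## -> #   bit 11 = 1  t=1,i=20
  .#.#. -> #   bit 10 = 1  t=0,i=21
  .#..# -> .   bit 9 = 0  t=0,i=8
  .#... -> .   bit 8 = 0  t=0,i=15
  ..### -> .   bit 7 = 0  t=1,i=5
  ..##. -> .   bit 6 = 0  t=0,i=1
  ..#.# -> .   bit 5 = 0  t=0,i=20
  ..#.. -> #   bit 4 = 1  t=0,i=14
  ...## -> #   bit 3 = 1  t=4,i=23
  ...#. -> #   bit 2 = 1  t=0,i=19
  ....# -> .   bit 1 = 0  t=0,i=18
  ..... -> .   bit 0 = 0  t=0,i=17
  bits 00100110101111111110110000011100 = 650112028

650112028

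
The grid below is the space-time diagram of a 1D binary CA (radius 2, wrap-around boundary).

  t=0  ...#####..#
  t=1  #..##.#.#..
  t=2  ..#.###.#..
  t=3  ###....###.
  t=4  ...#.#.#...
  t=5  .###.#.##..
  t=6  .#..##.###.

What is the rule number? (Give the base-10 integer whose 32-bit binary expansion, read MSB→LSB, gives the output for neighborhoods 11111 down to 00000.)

  #####|.  b31=0 t=0,i=5
  ####.|#  b30=1 t=0,i=6
  ###.#|.  b29=0 t=2,i=6
  ###..|.  b28=0 t=0,i=7
  ##.##|.  b27=0 t=3,i=10
  ##.#.|#  b26=1 t=1,i=5
  ##..#|#  b25=1 t=0,i=8
  ##...|#  b24=1 t=3,i=3
  #.###|.  b23=0 t=2,i=4
  #.##.|#  b22=1 t=5,i=7
  #.#.#|#  b21=1 t=1,i=6
  #.#..|#  b20=1 t=1,i=8
  #..##|#  b19=1 t=1,i=2
  #..#.|.  b18=0 t=0,i=9
  #...#|.  b17=0 t=0,i=1
  #....|.  b16=0 t=2,i=10
  .####|#  b15=1 t=0,i=4
  .###.|.  b14=0 t=2,i=5
  .##.#|#  b13=1 t=1,i=4
  .##..|#  b12=1 t=5,i=8
  .#.##|.  b11=0 t=2,i=3
  .#.#.|.  b10=0 t=1,i=7
  .#..#|.  b9=0 t=1,i=1
  .#...|#  b8=1 t=0,i=0
  ..###|#  b7=1 t=0,i=3
  ..##.|.  b6=0 t=1,i=3
  ..#.#|#  b5=1 t=2,i=2
  ..#..|.  b4=0 t=0,i=10
  ...##|.  b3=0 t=0,i=2
  ...#.|#  b2=1 t=2,i=1
  ....#|#  b1=1 t=2,i=0
  .....|.  b0=0 t=4,i=0
  bits 01000111011110001011000110100110 = 1199092134

1199092134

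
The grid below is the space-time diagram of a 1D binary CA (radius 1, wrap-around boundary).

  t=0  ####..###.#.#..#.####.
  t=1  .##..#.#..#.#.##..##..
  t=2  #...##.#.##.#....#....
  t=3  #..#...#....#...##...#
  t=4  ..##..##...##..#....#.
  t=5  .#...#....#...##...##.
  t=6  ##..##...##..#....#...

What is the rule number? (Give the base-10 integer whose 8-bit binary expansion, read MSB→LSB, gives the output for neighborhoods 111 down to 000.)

134

  ### -> #   bit 7 = 1  t=0,i=1
  ##. -> .   bit 6 = 0  t=0,i=3
  #.# -> .   bit 5 = 0  t=0,i=9
  #.. -> .   bit 4 = 0  t=0,i=4
  .## -> .   bit 3 = 0  t=0,i=0
  .#. -> #   bit 2 = 1  t=0,i=10
  ..# -> #   bit 1 = 1  t=0,i=5
  ... -> .   bit 0 = 0  t=1,i=21
  bits 10000110 = 134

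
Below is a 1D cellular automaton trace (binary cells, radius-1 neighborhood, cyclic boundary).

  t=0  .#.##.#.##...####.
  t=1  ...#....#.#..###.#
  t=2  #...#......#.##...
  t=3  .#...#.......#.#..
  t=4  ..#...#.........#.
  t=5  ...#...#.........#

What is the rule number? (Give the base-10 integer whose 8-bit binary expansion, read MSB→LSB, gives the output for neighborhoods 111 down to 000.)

152

  ### -> #   bit 7 = 1  t=0,i=14
  ##. -> .   bit 6 = 0  t=0,i=4
  #.# -> .   bit 5 = 0  t=0,i=2
  #.. -> #   bit 4 = 1  t=0,i=10
  .## -> #   bit 3 = 1  t=0,i=3
  .#. -> .   bit 2 = 0  t=0,i=1
  ..# -> .   bit 1 = 0  t=0,i=0
  ... -> .   bit 0 = 0  t=0,i=11
  bits 10011000 = 152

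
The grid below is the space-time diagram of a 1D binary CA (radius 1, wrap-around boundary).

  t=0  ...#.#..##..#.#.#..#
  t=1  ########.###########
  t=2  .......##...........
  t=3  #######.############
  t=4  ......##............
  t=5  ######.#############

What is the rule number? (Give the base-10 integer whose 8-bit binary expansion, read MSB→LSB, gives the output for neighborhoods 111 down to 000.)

  ###|.  b7=0 t=1,i=0
  ##.|#  b6=1 t=0,i=9
  #.#|#  b5=1 t=0,i=4
  #..|#  b4=1 t=0,i=0
  .##|.  b3=0 t=0,i=8
  .#.|#  b2=1 t=0,i=3
  ..#|#  b1=1 t=0,i=2
  ...|#  b0=1 t=0,i=1
  bits 01110111 = 119

119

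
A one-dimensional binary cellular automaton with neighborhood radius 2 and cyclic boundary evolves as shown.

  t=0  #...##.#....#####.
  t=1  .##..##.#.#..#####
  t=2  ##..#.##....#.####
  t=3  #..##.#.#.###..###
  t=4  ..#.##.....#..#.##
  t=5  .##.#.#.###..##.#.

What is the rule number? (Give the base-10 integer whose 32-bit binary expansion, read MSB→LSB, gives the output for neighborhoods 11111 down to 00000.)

  nb #####: next=#  (t=0,i=14, bit31=1)
  nb ####.: next=#  (t=0,i=15, bit30=1)
  nb ###.#: next=#  (t=0,i=16, bit29=1)
  nb ###..: next=.  (t=2,i=1, bit28=0)
  nb ##.##: next=#  (t=1,i=0, bit27=1)
  nb ##.#.: next=#  (t=0,i=6, bit26=1)
  nb ##..#: next=.  (t=1,i=3, bit25=0)
  nb ##...: next=#  (t=2,i=8, bit24=1)
  nb #.###: next=.  (t=2,i=14, bit23=0)
  nb #.##.: next=#  (t=1,i=1, bit22=1)
  nb #.#.#: next=.  (t=1,i=8, bit21=0)
  nb #.#..: next=.  (t=0,i=0, bit20=0)
  nb #..##: next=#  (t=1,i=4, bit19=1)
  nb #..#.: next=#  (t=2,i=3, bit18=1)
  nb #...#: next=#  (t=0,i=2, bit17=1)
  nb #....: next=.  (t=0,i=9, bit16=0)
  nb .####: next=#  (t=0,i=13, bit15=1)
  nb .###.: next=#  (t=3,i=11, bit14=1)
  nb .##.#: next=#  (t=0,i=5, bit13=1)
  nb .##..: next=.  (t=1,i=2, bit12=0)
  nb .#.##: next=.  (t=2,i=5, bit11=0)
  nb .#.#.: next=.  (t=1,i=9, bit10=0)
  nb .#..#: next=.  (t=1,i=11, bit9=0)
  nb .#...: next=#  (t=0,i=1, bit8=1)
  nb ..###: next=.  (t=0,i=12, bit7=0)
  nb ..##.: next=.  (t=0,i=4, bit6=0)
  nb ..#.#: next=#  (t=2,i=4, bit5=1)
  nb ..#..: next=.  (t=4,i=11, bit4=0)
  nb ...##: next=.  (t=0,i=3, bit3=0)
  nb ...#.: next=#  (t=2,i=11, bit2=1)
  nb ....#: next=#  (t=0,i=10, bit1=1)
  nb .....: next=#  (t=4,i=8, bit0=1)
  bits 11101101010011101110000100100111 = 3981369639

3981369639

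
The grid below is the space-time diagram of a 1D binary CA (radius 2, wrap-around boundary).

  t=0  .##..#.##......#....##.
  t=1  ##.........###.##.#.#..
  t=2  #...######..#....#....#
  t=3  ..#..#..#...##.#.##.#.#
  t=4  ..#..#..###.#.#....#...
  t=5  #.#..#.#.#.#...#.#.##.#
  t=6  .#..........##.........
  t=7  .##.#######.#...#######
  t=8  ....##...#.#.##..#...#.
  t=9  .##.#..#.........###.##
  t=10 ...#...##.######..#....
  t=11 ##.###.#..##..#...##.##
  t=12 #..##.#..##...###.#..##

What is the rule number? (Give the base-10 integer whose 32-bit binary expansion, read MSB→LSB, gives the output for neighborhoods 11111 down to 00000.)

1149944147

  [31] ##### => .  t=2,i=6
  [30] ####. => #  t=2,i=8
  [29] ###.# => .  t=1,i=13
  [28] ###.. => .  t=2,i=9
  [27] ##.## => .  t=1,i=14
  [26] ##.#. => #  t=1,i=17
  [25] ##..# => .  t=0,i=3
  [24] ##... => .  t=0,i=9
  [23] #.### => #  t=7,i=4
  [22] #.##. => .  t=0,i=7
  [21] #.#.# => .  t=1,i=18
  [20] #.#.. => .  t=1,i=20
  [19] #..## => #  t=0,i=0
  [18] #..#. => .  t=0,i=4
  [17] #...# => #  t=2,i=2
  [16] #.... => .  t=0,i=10
  [15] .#### => #  t=2,i=5
  [14] .###. => #  t=1,i=12
  [13] .##.# => .  t=1,i=16
  [12] .##.. => .  t=0,i=2
  [11] .#.## => .  t=0,i=6
  [10] .#.#. => .  t=1,i=19
  [9] .#..# => .  t=1,i=21
  [8] .#... => #  t=0,i=16
  [7] ..### => .  t=1,i=11
  [6] ..##. => #  t=0,i=1
  [5] ..#.# => .  t=0,i=5
  [4] ..#.. => #  t=0,i=15
  [3] ...## => .  t=0,i=19
  [2] ...#. => .  t=0,i=14
  [1] ....# => #  t=0,i=13
  [0] ..... => #  t=0,i=11
  bits 01000100100010101100000101010011 = 1149944147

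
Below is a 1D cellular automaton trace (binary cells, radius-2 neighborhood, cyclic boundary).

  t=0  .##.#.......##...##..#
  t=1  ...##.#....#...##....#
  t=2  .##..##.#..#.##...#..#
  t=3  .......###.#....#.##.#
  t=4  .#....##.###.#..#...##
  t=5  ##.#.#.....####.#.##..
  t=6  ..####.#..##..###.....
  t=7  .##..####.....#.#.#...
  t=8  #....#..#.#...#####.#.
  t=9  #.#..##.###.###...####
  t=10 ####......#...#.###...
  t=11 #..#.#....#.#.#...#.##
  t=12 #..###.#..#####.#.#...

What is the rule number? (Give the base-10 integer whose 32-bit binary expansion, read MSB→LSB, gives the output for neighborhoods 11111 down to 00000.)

875759288

  [31] ##### => .  t=8,i=16
  [30] ####. => .  t=5,i=13
  [29] ###.# => #  t=3,i=9
  [28] ###.. => #  t=6,i=16
  [27] ##.## => .  t=4,i=8
  [26] ##.#. => #  t=0,i=3
  [25] ##..# => .  t=0,i=19
  [24] ##... => .  t=0,i=14
  [23] #.### => .  t=4,i=9
  [22] #.##. => .  t=0,i=1
  [21] #.#.# => #  t=5,i=3
  [20] #.#.. => #  t=0,i=4
  [19] #..## => .  t=2,i=4
  [18] #..#. => .  t=0,i=20
  [17] #...# => #  t=0,i=15
  [16] #.... => #  t=0,i=6
  [15] .#### => .  t=5,i=12
  [14] .###. => .  t=3,i=8
  [13] .##.# => .  t=0,i=2
  [12] .##.. => .  t=0,i=13
  [11] .#.## => .  t=0,i=0
  [10] .#.#. => #  t=5,i=4
  [9] .#..# => #  t=2,i=9
  [8] .#... => .  t=0,i=5
  [7] ..### => #  t=3,i=7
  [6] ..##. => .  t=0,i=12
  [5] ..#.# => #  t=0,i=21
  [4] ..#.. => #  t=1,i=11
  [3] ...## => #  t=0,i=11
  [2] ...#. => .  t=1,i=10
  [1] ....# => .  t=0,i=10
  [0] ..... => .  t=0,i=7
  bits 00110100001100110000011010111000 = 875759288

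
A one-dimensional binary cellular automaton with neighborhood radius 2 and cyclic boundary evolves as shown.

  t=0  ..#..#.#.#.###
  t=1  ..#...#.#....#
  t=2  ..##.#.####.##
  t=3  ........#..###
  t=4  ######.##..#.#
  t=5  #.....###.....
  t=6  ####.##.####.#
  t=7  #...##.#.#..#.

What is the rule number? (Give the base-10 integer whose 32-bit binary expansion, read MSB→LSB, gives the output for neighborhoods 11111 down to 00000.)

  nb #####: next=.  (t=4,i=1, bit31=0)
  nb ####.: next=.  (t=2,i=9, bit30=0)
  nb ###.#: next=.  (t=2,i=10, bit29=0)
  nb ###..: next=#  (t=0,i=13, bit28=1)
  nb ##.##: next=#  (t=2,i=11, bit27=1)
  nb ##.#.: next=.  (t=2,i=4, bit26=0)
  nb ##..#: next=.  (t=0,i=0, bit25=0)
  nb ##...: next=#  (t=3,i=0, bit24=1)
  nb #.###: next=.  (t=0,i=11, bit23=0)
  nb #.##.: next=#  (t=2,i=12, bit22=1)
  nb #.#.#: next=.  (t=0,i=7, bit21=0)
  nb #.#..: next=#  (t=1,i=8, bit20=1)
  nb #..##: next=.  (t=2,i=1, bit19=0)
  nb #..#.: next=.  (t=0,i=1, bit18=0)
  nb #...#: next=.  (t=1,i=4, bit17=0)
  nb #....: next=#  (t=1,i=10, bit16=1)
  nb .####: next=#  (t=2,i=8, bit15=1)
  nb .###.: next=.  (t=0,i=12, bit14=0)
  nb .##.#: next=.  (t=2,i=3, bit13=0)
  nb .##..: next=#  (t=2,i=13, bit12=1)
  nb .#.##: next=.  (t=0,i=10, bit11=0)
  nb .#.#.: next=#  (t=0,i=6, bit10=1)
  nb .#..#: next=.  (t=0,i=3, bit9=0)
  nb .#...: next=#  (t=1,i=3, bit8=1)
  nb ..###: next=#  (t=3,i=11, bit7=1)
  nb ..##.: next=.  (t=2,i=2, bit6=0)
  nb ..#.#: next=.  (t=0,i=5, bit5=0)
  nb ..#..: next=#  (t=0,i=2, bit4=1)
  nb ...##: next=#  (t=5,i=5, bit3=1)
  nb ...#.: next=#  (t=1,i=5, bit2=1)
  nb ....#: next=.  (t=1,i=11, bit1=0)
  nb .....: next=#  (t=3,i=2, bit0=1)
  bits 00011001010100011001010110011101 = 424777117

424777117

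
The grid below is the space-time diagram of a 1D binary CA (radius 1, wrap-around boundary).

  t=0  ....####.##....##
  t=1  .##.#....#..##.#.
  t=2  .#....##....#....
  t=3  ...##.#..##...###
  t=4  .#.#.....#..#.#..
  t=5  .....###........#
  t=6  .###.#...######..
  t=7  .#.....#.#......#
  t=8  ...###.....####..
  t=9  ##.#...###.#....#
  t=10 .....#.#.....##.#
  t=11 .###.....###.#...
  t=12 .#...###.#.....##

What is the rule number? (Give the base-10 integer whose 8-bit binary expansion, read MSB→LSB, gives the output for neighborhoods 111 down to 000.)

9

  ### -> .   bit 7 = 0  t=0,i=5
  ##. -> .   bit 6 = 0  t=0,i=7
  #.# -> .   bit 5 = 0  t=0,i=8
  #.. -> .   bit 4 = 0  t=0,i=0
  .## -> #   bit 3 = 1  t=0,i=4
  .#. -> .   bit 2 = 0  t=1,i=4
  ..# -> .   bit 1 = 0  t=0,i=3
  ... -> #   bit 0 = 1  t=0,i=1
  bits 00001001 = 9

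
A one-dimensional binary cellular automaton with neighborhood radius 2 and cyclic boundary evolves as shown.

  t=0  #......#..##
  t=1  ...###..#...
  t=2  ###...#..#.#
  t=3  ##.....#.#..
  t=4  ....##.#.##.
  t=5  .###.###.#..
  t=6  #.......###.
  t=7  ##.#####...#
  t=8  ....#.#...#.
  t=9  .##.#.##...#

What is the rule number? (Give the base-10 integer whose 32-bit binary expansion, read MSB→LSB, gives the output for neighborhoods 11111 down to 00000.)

  nb #####: next=.  (t=7,i=5, bit31=0)
  nb ####.: next=#  (t=2,i=1, bit30=1)
  nb ###.#: next=.  (t=5,i=3, bit29=0)
  nb ###..: next=.  (t=0,i=0, bit28=0)
  nb ##.##: next=.  (t=5,i=4, bit27=0)
  nb ##.#.: next=#  (t=4,i=6, bit26=1)
  nb ##..#: next=#  (t=1,i=6, bit25=1)
  nb ##...: next=.  (t=0,i=1, bit24=0)
  nb #.###: next=.  (t=2,i=11, bit23=0)
  nb #.##.: next=#  (t=4,i=9, bit22=1)
  nb #.#.#: next=#  (t=4,i=7, bit21=1)
  nb #.#..: next=#  (t=3,i=9, bit20=1)
  nb #..##: next=.  (t=0,i=9, bit19=0)
  nb #..#.: next=.  (t=1,i=7, bit18=0)
  nb #...#: next=.  (t=2,i=4, bit17=0)
  nb #....: next=.  (t=0,i=2, bit16=0)
  nb .####: next=#  (t=2,i=0, bit15=1)
  nb .###.: next=.  (t=0,i=11, bit14=0)
  nb .##.#: next=#  (t=4,i=5, bit13=1)
  nb .##..: next=.  (t=3,i=1, bit12=0)
  nb .#.##: next=.  (t=2,i=10, bit11=0)
  nb .#.#.: next=.  (t=3,i=8, bit10=0)
  nb .#..#: next=#  (t=0,i=8, bit9=1)
  nb .#...: next=#  (t=1,i=9, bit8=1)
  nb ..###: next=.  (t=0,i=10, bit7=0)
  nb ..##.: next=.  (t=3,i=0, bit6=0)
  nb ..#.#: next=#  (t=2,i=9, bit5=1)
  nb ..#..: next=.  (t=0,i=7, bit4=0)
  nb ...##: next=#  (t=1,i=2, bit3=1)
  nb ...#.: next=.  (t=0,i=6, bit2=0)
  nb ....#: next=#  (t=0,i=5, bit1=1)
  nb .....: next=#  (t=0,i=3, bit0=1)
  bits 01000110011100001010001100101011 = 1181786923

1181786923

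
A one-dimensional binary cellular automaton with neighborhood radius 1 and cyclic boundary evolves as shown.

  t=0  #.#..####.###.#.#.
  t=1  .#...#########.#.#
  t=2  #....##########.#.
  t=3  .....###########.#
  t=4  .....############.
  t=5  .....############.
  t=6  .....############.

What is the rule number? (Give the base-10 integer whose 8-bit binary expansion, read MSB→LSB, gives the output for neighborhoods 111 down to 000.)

  ### -> #   bit 7 = 1  t=0,i=6
  ##. -> #   bit 6 = 1  t=0,i=8
  #.# -> #   bit 5 = 1  t=0,i=1
  #.. -> .   bit 4 = 0  t=0,i=3
  .## -> #   bit 3 = 1  t=0,i=5
  .#. -> .   bit 2 = 0  t=0,i=0
  ..# -> .   bit 1 = 0  t=0,i=4
  ... -> .   bit 0 = 0  t=1,i=3
  bits 11101000 = 232

232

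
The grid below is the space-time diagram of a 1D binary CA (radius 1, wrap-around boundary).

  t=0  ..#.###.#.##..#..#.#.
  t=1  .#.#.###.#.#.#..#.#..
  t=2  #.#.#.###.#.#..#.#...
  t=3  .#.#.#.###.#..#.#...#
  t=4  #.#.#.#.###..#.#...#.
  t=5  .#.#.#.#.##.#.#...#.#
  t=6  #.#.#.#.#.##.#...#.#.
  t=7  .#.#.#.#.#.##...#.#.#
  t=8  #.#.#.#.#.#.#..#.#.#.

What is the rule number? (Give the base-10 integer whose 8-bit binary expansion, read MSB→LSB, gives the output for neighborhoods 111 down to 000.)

  [7] ### => #  t=0,i=5
  [6] ##. => #  t=0,i=6
  [5] #.# => #  t=0,i=3
  [4] #.. => .  t=0,i=12
  [3] .## => .  t=0,i=4
  [2] .#. => .  t=0,i=2
  [1] ..# => #  t=0,i=1
  [0] ... => .  t=0,i=0
  bits 11100010 = 226

226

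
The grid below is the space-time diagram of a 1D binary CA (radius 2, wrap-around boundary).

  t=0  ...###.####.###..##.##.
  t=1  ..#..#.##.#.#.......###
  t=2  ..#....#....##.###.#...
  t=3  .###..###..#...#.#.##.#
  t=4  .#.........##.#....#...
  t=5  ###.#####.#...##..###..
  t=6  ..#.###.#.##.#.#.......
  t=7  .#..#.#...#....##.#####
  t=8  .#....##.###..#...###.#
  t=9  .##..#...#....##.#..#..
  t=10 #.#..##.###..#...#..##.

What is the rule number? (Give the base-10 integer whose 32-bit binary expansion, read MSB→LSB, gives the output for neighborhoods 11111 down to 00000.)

2714800413

  [31] ##### => #  t=5,i=6
  [30] ####. => .  t=0,i=9
  [29] ###.# => #  t=0,i=5
  [28] ###.. => .  t=0,i=14
  [27] ##.## => .  t=0,i=6
  [26] ##.#. => .  t=1,i=9
  [25] ##..# => .  t=0,i=15
  [24] ##... => #  t=0,i=22
  [23] #.### => #  t=0,i=7
  [22] #.##. => #  t=0,i=20
  [21] #.#.# => .  t=1,i=10
  [20] #.#.. => #  t=1,i=12
  [19] #..## => .  t=0,i=16
  [18] #..#. => .  t=1,i=1
  [17] #...# => .  t=3,i=13
  [16] #.... => .  t=0,i=0
  [15] .#### => #  t=0,i=8
  [14] .###. => .  t=0,i=4
  [13] .##.# => .  t=0,i=18
  [12] .##.. => #  t=0,i=21
  [11] .#.## => .  t=1,i=6
  [10] .#.#. => .  t=1,i=11
  [9] .#..# => .  t=1,i=3
  [8] .#... => #  t=1,i=13
  [7] ..### => .  t=0,i=3
  [6] ..##. => .  t=0,i=17
  [5] ..#.# => .  t=1,i=5
  [4] ..#.. => #  t=1,i=2
  [3] ...## => #  t=0,i=2
  [2] ...#. => #  t=2,i=1
  [1] ....# => .  t=0,i=1
  [0] ..... => #  t=1,i=15
  bits 10100001110100001001000100011101 = 2714800413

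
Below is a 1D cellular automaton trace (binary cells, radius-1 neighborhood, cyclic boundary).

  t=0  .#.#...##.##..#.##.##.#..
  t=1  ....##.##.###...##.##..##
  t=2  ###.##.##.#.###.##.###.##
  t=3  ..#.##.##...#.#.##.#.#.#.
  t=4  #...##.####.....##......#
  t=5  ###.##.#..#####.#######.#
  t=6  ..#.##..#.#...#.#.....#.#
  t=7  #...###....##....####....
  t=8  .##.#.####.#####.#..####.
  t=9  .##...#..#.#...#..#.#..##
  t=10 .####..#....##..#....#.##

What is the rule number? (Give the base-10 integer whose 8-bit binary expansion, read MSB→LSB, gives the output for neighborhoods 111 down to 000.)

89

  nb ###: next=.  (t=1,i=11, bit7=0)
  nb ##.: next=#  (t=0,i=8, bit6=1)
  nb #.#: next=.  (t=0,i=2, bit5=0)
  nb #..: next=#  (t=0,i=4, bit4=1)
  nb .##: next=#  (t=0,i=7, bit3=1)
  nb .#.: next=.  (t=0,i=1, bit2=0)
  nb ..#: next=.  (t=0,i=0, bit1=0)
  nb ...: next=#  (t=0,i=5, bit0=1)
  bits 01011001 = 89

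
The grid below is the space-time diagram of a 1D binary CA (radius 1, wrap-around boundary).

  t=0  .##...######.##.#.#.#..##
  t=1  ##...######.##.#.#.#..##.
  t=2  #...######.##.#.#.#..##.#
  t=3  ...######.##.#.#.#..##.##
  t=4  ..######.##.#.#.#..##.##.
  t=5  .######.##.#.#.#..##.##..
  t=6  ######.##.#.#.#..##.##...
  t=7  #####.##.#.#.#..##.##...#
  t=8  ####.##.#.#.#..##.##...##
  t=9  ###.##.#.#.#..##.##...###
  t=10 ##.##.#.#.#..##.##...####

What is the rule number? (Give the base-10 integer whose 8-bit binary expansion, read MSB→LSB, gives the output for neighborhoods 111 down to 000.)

  [7] ### => #  t=0,i=7
  [6] ##. => .  t=0,i=2
  [5] #.# => #  t=0,i=0
  [4] #.. => .  t=0,i=3
  [3] .## => #  t=0,i=1
  [2] .#. => .  t=0,i=16
  [1] ..# => #  t=0,i=5
  [0] ... => .  t=0,i=4
  bits 10101010 = 170

170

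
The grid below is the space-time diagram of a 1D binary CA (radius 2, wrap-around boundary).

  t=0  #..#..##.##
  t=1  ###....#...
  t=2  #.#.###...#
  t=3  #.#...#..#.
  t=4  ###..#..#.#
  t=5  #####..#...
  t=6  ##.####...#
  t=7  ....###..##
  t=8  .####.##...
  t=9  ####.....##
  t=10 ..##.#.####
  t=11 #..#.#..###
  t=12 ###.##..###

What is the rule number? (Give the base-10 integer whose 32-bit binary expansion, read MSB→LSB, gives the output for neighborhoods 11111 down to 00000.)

1379247246

  ##### -> .   bit 31 = 0  t=5,i=2
  ####. -> #   bit 30 = 1  t=4,i=1
  ###.# -> .   bit 29 = 0  t=6,i=1
  ###.. -> #   bit 28 = 1  t=0,i=0
  ##.## -> .   bit 27 = 0  t=0,i=8
  ##.#. -> .   bit 26 = 0  t=2,i=1
  ##..# -> #   bit 25 = 1  t=0,i=1
  ##... -> .   bit 24 = 0  t=1,i=3
  #.### -> .   bit 23 = 0  t=0,i=9
  #.##. -> .   bit 22 = 0  t=8,i=6
  #.#.# -> #   bit 21 = 1  t=2,i=2
  #.#.. -> #   bit 20 = 1  t=3,i=2
  #..## -> .   bit 19 = 0  t=0,i=5
  #..#. -> #   bit 18 = 1  t=0,i=2
  #...# -> .   bit 17 = 0  t=1,i=9
  #.... -> #   bit 16 = 1  t=1,i=4
  .#### -> #   bit 15 = 1  t=4,i=0
  .###. -> .   bit 14 = 0  t=0,i=10
  .##.# -> #   bit 13 = 1  t=0,i=7
  .##.. -> .   bit 12 = 0  t=7,i=10
  .#.## -> .   bit 11 = 0  t=2,i=3
  .#.#. -> #   bit 10 = 1  t=3,i=1
  .#..# -> .   bit 9 = 0  t=0,i=4
  .#... -> .   bit 8 = 0  t=1,i=8
  ..### -> #   bit 7 = 1  t=1,i=0
  ..##. -> .   bit 6 = 0  t=0,i=6
  ..#.# -> .   bit 5 = 0  t=3,i=9
  ..#.. -> .   bit 4 = 0  t=0,i=3
  ...## -> #   bit 3 = 1  t=1,i=10
  ...#. -> #   bit 2 = 1  t=1,i=6
  ....# -> #   bit 1 = 1  t=1,i=5
  ..... -> .   bit 0 = 0  t=9,i=6
  bits 01010010001101011010010010001110 = 1379247246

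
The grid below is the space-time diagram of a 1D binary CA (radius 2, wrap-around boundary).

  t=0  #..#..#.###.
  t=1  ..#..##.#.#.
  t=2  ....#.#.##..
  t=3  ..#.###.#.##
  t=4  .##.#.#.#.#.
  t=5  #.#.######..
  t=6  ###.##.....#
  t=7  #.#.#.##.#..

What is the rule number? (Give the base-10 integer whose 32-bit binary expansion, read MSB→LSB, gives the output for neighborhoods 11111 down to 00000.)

  [31] ##### => .  t=5,i=6
  [30] ####. => .  t=5,i=8
  [29] ###.# => #  t=0,i=10
  [28] ###.. => .  t=5,i=9
  [27] ##.## => .  t=6,i=3
  [26] ##.#. => .  t=0,i=11
  [25] ##..# => .  t=3,i=0
  [24] ##... => #  t=2,i=10
  [23] #.### => #  t=0,i=8
  [22] #.##. => #  t=2,i=8
  [21] #.#.# => #  t=1,i=8
  [20] #.#.. => .  t=0,i=0
  [19] #..## => #  t=1,i=4
  [18] #..#. => #  t=0,i=2
  [17] #...# => .  t=1,i=0
  [16] #.... => #  t=2,i=11
  [15] .#### => #  t=5,i=5
  [14] .###. => .  t=0,i=9
  [13] .##.# => #  t=1,i=6
  [12] .##.. => .  t=2,i=9
  [11] .#.## => .  t=0,i=7
  [10] .#.#. => #  t=1,i=9
  [9] .#..# => .  t=0,i=1
  [8] .#... => .  t=1,i=11
  [7] ..### => .  t=6,i=11
  [6] ..##. => .  t=1,i=5
  [5] ..#.# => #  t=0,i=6
  [4] ..#.. => .  t=0,i=3
  [3] ...## => .  t=6,i=10
  [2] ...#. => .  t=1,i=1
  [1] ....# => #  t=2,i=2
  [0] ..... => .  t=2,i=0
  bits 00100001111011011010010000100010 = 569222178

569222178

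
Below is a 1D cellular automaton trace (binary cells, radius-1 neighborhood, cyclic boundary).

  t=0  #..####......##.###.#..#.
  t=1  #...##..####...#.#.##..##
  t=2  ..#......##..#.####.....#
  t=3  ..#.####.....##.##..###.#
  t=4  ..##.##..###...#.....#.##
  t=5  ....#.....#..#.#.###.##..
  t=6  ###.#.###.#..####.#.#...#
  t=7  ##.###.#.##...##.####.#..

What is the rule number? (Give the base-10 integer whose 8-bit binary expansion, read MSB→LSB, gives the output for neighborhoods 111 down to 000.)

  ### -> #   bit 7 = 1  t=0,i=4
  ##. -> .   bit 6 = 0  t=0,i=6
  #.# -> #   bit 5 = 1  t=0,i=15
  #.. -> .   bit 4 = 0  t=0,i=1
  .## -> .   bit 3 = 0  t=0,i=3
  .#. -> #   bit 2 = 1  t=0,i=0
  ..# -> .   bit 1 = 0  t=0,i=2
  ... -> #   bit 0 = 1  t=0,i=8
  bits 10100101 = 165

165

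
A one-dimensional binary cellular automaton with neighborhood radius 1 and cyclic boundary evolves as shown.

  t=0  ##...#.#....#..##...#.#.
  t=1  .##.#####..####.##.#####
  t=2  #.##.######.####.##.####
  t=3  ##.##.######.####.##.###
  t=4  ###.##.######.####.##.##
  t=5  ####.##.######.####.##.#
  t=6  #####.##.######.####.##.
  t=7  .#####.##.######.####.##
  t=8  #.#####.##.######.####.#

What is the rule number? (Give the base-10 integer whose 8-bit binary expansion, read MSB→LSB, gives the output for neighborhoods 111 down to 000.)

  [7] ### => #  t=1,i=5
  [6] ##. => #  t=0,i=1
  [5] #.# => #  t=0,i=6
  [4] #.. => #  t=0,i=2
  [3] .## => .  t=0,i=0
  [2] .#. => #  t=0,i=5
  [1] ..# => #  t=0,i=4
  [0] ... => .  t=0,i=3
  bits 11110110 = 246

246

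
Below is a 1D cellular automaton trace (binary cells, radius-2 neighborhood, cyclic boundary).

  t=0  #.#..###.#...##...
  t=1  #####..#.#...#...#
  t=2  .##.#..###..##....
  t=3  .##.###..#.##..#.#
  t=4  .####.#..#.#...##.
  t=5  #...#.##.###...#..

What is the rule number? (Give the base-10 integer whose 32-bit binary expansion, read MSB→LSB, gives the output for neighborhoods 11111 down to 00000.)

3101238902

  [31] ##### => #  t=1,i=1
  [30] ####. => .  t=1,i=3
  [29] ###.# => #  t=0,i=7
  [28] ###.. => #  t=1,i=4
  [27] ##.## => #  t=3,i=3
  [26] ##.#. => .  t=0,i=8
  [25] ##..# => .  t=1,i=5
  [24] ##... => .  t=0,i=15
  [23] #.### => #  t=3,i=4
  [22] #.##. => #  t=3,i=1
  [21] #.#.# => .  t=3,i=17
  [20] #.#.. => #  t=0,i=2
  [19] #..## => #  t=0,i=4
  [18] #..#. => .  t=1,i=6
  [17] #...# => .  t=0,i=11
  [16] #.... => #  t=2,i=15
  [15] .#### => .  t=1,i=0
  [14] .###. => .  t=0,i=6
  [13] .##.# => #  t=2,i=2
  [12] .##.. => .  t=0,i=14
  [11] .#.## => .  t=3,i=0
  [10] .#.#. => #  t=0,i=1
  [9] .#..# => #  t=0,i=3
  [8] .#... => .  t=0,i=10
  [7] ..### => .  t=0,i=5
  [6] ..##. => #  t=0,i=13
  [5] ..#.# => #  t=0,i=0
  [4] ..#.. => #  t=1,i=13
  [3] ...## => .  t=0,i=12
  [2] ...#. => #  t=0,i=17
  [1] ....# => #  t=2,i=17
  [0] ..... => .  t=2,i=16
  bits 10111000110110010010011001110110 = 3101238902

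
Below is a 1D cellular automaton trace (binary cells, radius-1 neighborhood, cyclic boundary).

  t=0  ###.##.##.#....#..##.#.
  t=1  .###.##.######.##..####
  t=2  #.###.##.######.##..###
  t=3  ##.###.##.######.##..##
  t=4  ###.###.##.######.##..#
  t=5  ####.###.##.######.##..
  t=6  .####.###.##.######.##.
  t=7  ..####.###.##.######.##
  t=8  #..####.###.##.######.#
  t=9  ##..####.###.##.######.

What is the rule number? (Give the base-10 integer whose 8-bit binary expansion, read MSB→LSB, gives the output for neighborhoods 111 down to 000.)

  ###|#  b7=1 t=0,i=1
  ##.|#  b6=1 t=0,i=2
  #.#|#  b5=1 t=0,i=3
  #..|#  b4=1 t=0,i=11
  .##|.  b3=0 t=0,i=0
  .#.|#  b2=1 t=0,i=10
  ..#|.  b1=0 t=0,i=14
  ...|#  b0=1 t=0,i=12
  bits 11110101 = 245

245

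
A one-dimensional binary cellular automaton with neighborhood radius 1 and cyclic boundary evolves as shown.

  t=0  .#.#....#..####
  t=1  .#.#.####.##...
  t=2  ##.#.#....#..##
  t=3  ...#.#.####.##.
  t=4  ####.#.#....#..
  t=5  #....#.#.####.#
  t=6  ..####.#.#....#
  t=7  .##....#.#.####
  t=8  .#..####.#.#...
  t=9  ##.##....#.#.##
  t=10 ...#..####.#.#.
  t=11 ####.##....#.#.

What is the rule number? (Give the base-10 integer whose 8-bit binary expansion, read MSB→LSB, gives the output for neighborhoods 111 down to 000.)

15

  ###|.  b7=0 t=0,i=12
  ##.|.  b6=0 t=0,i=14
  #.#|.  b5=0 t=0,i=0
  #..|.  b4=0 t=0,i=4
  .##|#  b3=1 t=0,i=11
  .#.|#  b2=1 t=0,i=1
  ..#|#  b1=1 t=0,i=7
  ...|#  b0=1 t=0,i=5
  bits 00001111 = 15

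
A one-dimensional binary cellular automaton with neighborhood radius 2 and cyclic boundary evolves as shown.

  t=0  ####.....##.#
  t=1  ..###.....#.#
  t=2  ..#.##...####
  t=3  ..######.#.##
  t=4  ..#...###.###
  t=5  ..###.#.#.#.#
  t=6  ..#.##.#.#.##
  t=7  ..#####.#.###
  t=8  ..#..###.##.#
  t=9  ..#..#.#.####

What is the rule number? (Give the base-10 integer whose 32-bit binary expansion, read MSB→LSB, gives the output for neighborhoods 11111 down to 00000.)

  nb #####: next=.  (t=0,i=1, bit31=0)
  nb ####.: next=#  (t=0,i=2, bit30=1)
  nb ###.#: next=#  (t=3,i=7, bit29=1)
  nb ###..: next=#  (t=0,i=3, bit28=1)
  nb ##.##: next=.  (t=0,i=11, bit27=0)
  nb ##.#.: next=#  (t=3,i=8, bit26=1)
  nb ##..#: next=.  (t=2,i=0, bit25=0)
  nb ##...: next=#  (t=0,i=4, bit24=1)
  nb #.###: next=#  (t=0,i=12, bit23=1)
  nb #.##.: next=#  (t=2,i=4, bit22=1)
  nb #.#.#: next=.  (t=3,i=9, bit21=0)
  nb #.#..: next=#  (t=1,i=12, bit20=1)
  nb #..##: next=.  (t=1,i=1, bit19=0)
  nb #..#.: next=.  (t=2,i=1, bit18=0)
  nb #...#: next=#  (t=2,i=7, bit17=1)
  nb #....: next=.  (t=0,i=5, bit16=0)
  nb .####: next=.  (t=0,i=0, bit15=0)
  nb .###.: next=.  (t=1,i=3, bit14=0)
  nb .##.#: next=#  (t=0,i=10, bit13=1)
  nb .##..: next=#  (t=2,i=5, bit12=1)
  nb .#.##: next=#  (t=2,i=3, bit11=1)
  nb .#.#.: next=#  (t=1,i=11, bit10=1)
  nb .#..#: next=.  (t=1,i=0, bit9=0)
  nb .#...: next=#  (t=4,i=3, bit8=1)
  nb ..###: next=#  (t=1,i=2, bit7=1)
  nb ..##.: next=.  (t=0,i=9, bit6=0)
  nb ..#.#: next=#  (t=1,i=10, bit5=1)
  nb ..#..: next=#  (t=4,i=2, bit4=1)
  nb ...##: next=.  (t=0,i=8, bit3=0)
  nb ...#.: next=#  (t=1,i=9, bit2=1)
  nb ....#: next=.  (t=0,i=7, bit1=0)
  nb .....: next=.  (t=0,i=6, bit0=0)
  bits 01110101110100100011110110110100 = 1976712628

1976712628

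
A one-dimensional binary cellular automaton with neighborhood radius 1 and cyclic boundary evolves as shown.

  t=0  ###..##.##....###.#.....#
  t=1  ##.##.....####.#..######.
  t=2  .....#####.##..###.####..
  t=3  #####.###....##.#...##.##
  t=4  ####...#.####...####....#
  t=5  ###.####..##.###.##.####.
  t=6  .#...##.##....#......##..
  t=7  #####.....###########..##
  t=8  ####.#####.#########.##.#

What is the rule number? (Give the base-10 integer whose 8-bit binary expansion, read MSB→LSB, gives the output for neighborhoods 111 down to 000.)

  ### -> #   bit 7 = 1  t=0,i=0
  ##. -> .   bit 6 = 0  t=0,i=2
  #.# -> .   bit 5 = 0  t=0,i=7
  #.. -> #   bit 4 = 1  t=0,i=3
  .## -> .   bit 3 = 0  t=0,i=5
  .#. -> #   bit 2 = 1  t=0,i=18
  ..# -> #   bit 1 = 1  t=0,i=4
  ... -> #   bit 0 = 1  t=0,i=11
  bits 10010111 = 151

151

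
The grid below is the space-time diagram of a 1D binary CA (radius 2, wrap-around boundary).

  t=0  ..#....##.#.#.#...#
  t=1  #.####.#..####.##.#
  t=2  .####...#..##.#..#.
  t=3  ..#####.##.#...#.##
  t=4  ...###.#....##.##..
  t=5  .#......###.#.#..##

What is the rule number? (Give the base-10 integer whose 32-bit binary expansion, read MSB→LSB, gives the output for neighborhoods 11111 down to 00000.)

3651374962

  ##### -> #   bit 31 = 1  t=3,i=4
  ####. -> #   bit 30 = 1  t=1,i=4
  ###.# -> .   bit 29 = 0  t=1,i=5
  ###.. -> #   bit 28 = 1  t=2,i=4
  ##.## -> #   bit 27 = 1  t=1,i=1
  ##.#. -> .   bit 26 = 0  t=0,i=9
  ##..# -> .   bit 25 = 0  t=3,i=0
  ##... -> #   bit 24 = 1  t=2,i=5
  #.### -> #   bit 23 = 1  t=1,i=2
  #.##. -> .   bit 22 = 0  t=1,i=15
  #.#.# -> #   bit 21 = 1  t=0,i=10
  #.#.. -> .   bit 20 = 0  t=0,i=14
  #..## -> .   bit 19 = 0  t=1,i=9
  #..#. -> .   bit 18 = 0  t=0,i=1
  #...# -> #   bit 17 = 1  t=0,i=16
  #.... -> #   bit 16 = 1  t=0,i=4
  .#### -> #   bit 15 = 1  t=1,i=3
  .###. -> .   bit 14 = 0  t=4,i=4
  .##.# -> .   bit 13 = 0  t=0,i=8
  .##.. -> .   bit 12 = 0  t=3,i=18
  .#.## -> #   bit 11 = 1  t=3,i=16
  .#.#. -> #   bit 10 = 1  t=0,i=11
  .#..# -> #   bit 9 = 1  t=0,i=0
  .#... -> #   bit 8 = 1  t=0,i=3
  ..### -> .   bit 7 = 0  t=1,i=10
  ..##. -> #   bit 6 = 1  t=0,i=7
  ..#.# -> #   bit 5 = 1  t=3,i=15
  ..#.. -> #   bit 4 = 1  t=0,i=2
  ...## -> .   bit 3 = 0  t=0,i=6
  ...#. -> .   bit 2 = 0  t=0,i=17
  ....# -> #   bit 1 = 1  t=0,i=5
  ..... -> .   bit 0 = 0  t=4,i=0
  bits 11011001101000111000111101110010 = 3651374962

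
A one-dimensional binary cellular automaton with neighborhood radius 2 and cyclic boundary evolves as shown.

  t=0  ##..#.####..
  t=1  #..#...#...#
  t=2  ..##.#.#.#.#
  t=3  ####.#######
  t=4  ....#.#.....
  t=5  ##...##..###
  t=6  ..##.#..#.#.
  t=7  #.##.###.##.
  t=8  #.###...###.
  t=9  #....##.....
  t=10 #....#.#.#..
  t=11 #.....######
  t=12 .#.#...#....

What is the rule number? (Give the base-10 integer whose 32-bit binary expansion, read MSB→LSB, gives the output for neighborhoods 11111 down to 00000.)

  ##### -> .   bit 31 = 0  t=3,i=0
  ####. -> .   bit 30 = 0  t=0,i=8
  ###.# -> .   bit 29 = 0  t=3,i=3
  ###.. -> .   bit 28 = 0  t=0,i=9
  ##.## -> #   bit 27 = 1  t=3,i=4
  ##.#. -> .   bit 26 = 0  t=2,i=4
  ##..# -> .   bit 25 = 0  t=0,i=2
  ##... -> #   bit 24 = 1  t=5,i=2
  #.### -> .   bit 23 = 0  t=0,i=6
  #.##. -> #   bit 22 = 1  t=7,i=2
  #.#.# -> #   bit 21 = 1  t=2,i=5
  #.#.. -> #   bit 20 = 1  t=2,i=11
  #..## -> #   bit 19 = 1  t=0,i=11
  #..#. -> #   bit 18 = 1  t=0,i=3
  #...# -> #   bit 17 = 1  t=1,i=5
  #.... -> .   bit 16 = 0  t=4,i=8
  .#### -> #   bit 15 = 1  t=0,i=7
  .###. -> .   bit 14 = 0  t=7,i=6
  .##.# -> #   bit 13 = 1  t=2,i=3
  .##.. -> .   bit 12 = 0  t=0,i=1
  .#.## -> .   bit 11 = 0  t=0,i=5
  .#.#. -> #   bit 10 = 1  t=2,i=6
  .#..# -> #   bit 9 = 1  t=2,i=0
  .#... -> .   bit 8 = 0  t=1,i=4
  ..### -> .   bit 7 = 0  t=5,i=9
  ..##. -> #   bit 6 = 1  t=0,i=0
  ..#.# -> .   bit 5 = 0  t=0,i=4
  ..#.. -> #   bit 4 = 1  t=1,i=3
  ...## -> .   bit 3 = 0  t=1,i=10
  ...#. -> .   bit 2 = 0  t=1,i=6
  ....# -> .   bit 1 = 0  t=4,i=2
  ..... -> #   bit 0 = 1  t=4,i=0
  bits 00001001011111101010011001010001 = 159295057

159295057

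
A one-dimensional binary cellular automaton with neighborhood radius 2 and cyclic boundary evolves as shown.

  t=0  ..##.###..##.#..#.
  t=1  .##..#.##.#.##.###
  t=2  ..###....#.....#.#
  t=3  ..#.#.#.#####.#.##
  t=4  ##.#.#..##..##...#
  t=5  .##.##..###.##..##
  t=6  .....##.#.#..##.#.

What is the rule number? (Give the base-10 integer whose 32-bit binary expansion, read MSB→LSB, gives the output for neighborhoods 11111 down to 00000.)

  nb #####: next=.  (t=3,i=10, bit31=0)
  nb ####.: next=.  (t=3,i=11, bit30=0)
  nb ###.#: next=#  (t=1,i=17, bit29=1)
  nb ###..: next=#  (t=0,i=7, bit28=1)
  nb ##.##: next=.  (t=0,i=4, bit27=0)
  nb ##.#.: next=#  (t=0,i=12, bit26=1)
  nb ##..#: next=#  (t=0,i=8, bit25=1)
  nb ##...: next=.  (t=2,i=5, bit24=0)
  nb #.###: next=#  (t=0,i=5, bit23=1)
  nb #.##.: next=.  (t=1,i=1, bit22=0)
  nb #.#.#: next=.  (t=1,i=10, bit21=0)
  nb #.#..: next=#  (t=0,i=13, bit20=1)
  nb #..##: next=.  (t=0,i=9, bit19=0)
  nb #..#.: next=#  (t=0,i=15, bit18=1)
  nb #...#: next=.  (t=0,i=0, bit17=0)
  nb #....: next=#  (t=2,i=6, bit16=1)
  nb .####: next=#  (t=3,i=9, bit15=1)
  nb .###.: next=.  (t=0,i=6, bit14=0)
  nb .##.#: next=.  (t=0,i=3, bit13=0)
  nb .##..: next=#  (t=1,i=2, bit12=1)
  nb .#.##: next=.  (t=1,i=6, bit11=0)
  nb .#.#.: next=#  (t=2,i=16, bit10=1)
  nb .#..#: next=.  (t=0,i=14, bit9=0)
  nb .#...: next=#  (t=0,i=17, bit8=1)
  nb ..###: next=#  (t=2,i=2, bit7=1)
  nb ..##.: next=#  (t=0,i=2, bit6=1)
  nb ..#.#: next=.  (t=1,i=5, bit5=0)
  nb ..#..: next=#  (t=0,i=16, bit4=1)
  nb ...##: next=#  (t=0,i=1, bit3=1)
  nb ...#.: next=#  (t=2,i=8, bit2=1)
  nb ....#: next=.  (t=2,i=7, bit1=0)
  nb .....: next=#  (t=2,i=12, bit0=1)
  bits 00110110100101011001010111011101 = 915772893

915772893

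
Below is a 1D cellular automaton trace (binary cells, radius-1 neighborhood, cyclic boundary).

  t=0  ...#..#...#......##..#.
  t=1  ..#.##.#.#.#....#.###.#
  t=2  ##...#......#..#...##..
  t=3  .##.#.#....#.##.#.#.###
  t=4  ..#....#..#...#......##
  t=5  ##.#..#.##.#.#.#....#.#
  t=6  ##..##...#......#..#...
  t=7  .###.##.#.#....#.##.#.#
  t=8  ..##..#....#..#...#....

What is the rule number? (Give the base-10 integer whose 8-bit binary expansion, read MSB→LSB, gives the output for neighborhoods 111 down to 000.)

210

  ### -> #   bit 7 = 1  t=1,i=19
  ##. -> #   bit 6 = 1  t=0,i=18
  #.# -> .   bit 5 = 0  t=1,i=3
  #.. -> #   bit 4 = 1  t=0,i=4
  .## -> .   bit 3 = 0  t=0,i=17
  .#. -> .   bit 2 = 0  t=0,i=3
  ..# -> #   bit 1 = 1  t=0,i=2
  ... -> .   bit 0 = 0  t=0,i=0
  bits 11010010 = 210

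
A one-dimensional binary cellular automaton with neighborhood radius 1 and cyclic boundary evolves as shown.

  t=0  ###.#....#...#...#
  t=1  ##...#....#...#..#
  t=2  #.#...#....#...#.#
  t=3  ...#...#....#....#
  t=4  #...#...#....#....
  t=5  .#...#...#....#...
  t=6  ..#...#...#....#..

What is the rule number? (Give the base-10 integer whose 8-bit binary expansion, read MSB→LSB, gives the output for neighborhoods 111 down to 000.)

  nb ###: next=#  (t=0,i=0, bit7=1)
  nb ##.: next=.  (t=0,i=2, bit6=0)
  nb #.#: next=.  (t=0,i=3, bit5=0)
  nb #..: next=#  (t=0,i=5, bit4=1)
  nb .##: next=#  (t=0,i=17, bit3=1)
  nb .#.: next=.  (t=0,i=4, bit2=0)
  nb ..#: next=.  (t=0,i=8, bit1=0)
  nb ...: next=.  (t=0,i=6, bit0=0)
  bits 10011000 = 152

152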